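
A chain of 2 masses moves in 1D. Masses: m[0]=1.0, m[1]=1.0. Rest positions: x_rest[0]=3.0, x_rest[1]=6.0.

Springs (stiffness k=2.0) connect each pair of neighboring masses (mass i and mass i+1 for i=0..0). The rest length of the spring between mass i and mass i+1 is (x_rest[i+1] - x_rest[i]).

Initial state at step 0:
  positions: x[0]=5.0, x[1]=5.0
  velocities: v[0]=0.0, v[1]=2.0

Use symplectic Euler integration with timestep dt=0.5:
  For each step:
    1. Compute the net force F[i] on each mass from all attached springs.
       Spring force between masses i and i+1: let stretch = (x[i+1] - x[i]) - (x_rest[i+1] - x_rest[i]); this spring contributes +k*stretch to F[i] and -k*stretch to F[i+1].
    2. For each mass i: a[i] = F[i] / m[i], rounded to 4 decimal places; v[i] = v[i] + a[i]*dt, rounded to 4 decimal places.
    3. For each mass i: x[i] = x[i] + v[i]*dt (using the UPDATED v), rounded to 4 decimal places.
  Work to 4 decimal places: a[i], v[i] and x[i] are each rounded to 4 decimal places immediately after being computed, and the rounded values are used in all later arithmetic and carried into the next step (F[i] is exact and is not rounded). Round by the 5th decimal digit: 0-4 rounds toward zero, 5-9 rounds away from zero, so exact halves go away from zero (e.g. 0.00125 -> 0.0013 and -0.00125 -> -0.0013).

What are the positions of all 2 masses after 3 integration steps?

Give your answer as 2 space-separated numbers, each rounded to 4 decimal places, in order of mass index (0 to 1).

Step 0: x=[5.0000 5.0000] v=[0.0000 2.0000]
Step 1: x=[3.5000 7.5000] v=[-3.0000 5.0000]
Step 2: x=[2.5000 9.5000] v=[-2.0000 4.0000]
Step 3: x=[3.5000 9.5000] v=[2.0000 0.0000]

Answer: 3.5000 9.5000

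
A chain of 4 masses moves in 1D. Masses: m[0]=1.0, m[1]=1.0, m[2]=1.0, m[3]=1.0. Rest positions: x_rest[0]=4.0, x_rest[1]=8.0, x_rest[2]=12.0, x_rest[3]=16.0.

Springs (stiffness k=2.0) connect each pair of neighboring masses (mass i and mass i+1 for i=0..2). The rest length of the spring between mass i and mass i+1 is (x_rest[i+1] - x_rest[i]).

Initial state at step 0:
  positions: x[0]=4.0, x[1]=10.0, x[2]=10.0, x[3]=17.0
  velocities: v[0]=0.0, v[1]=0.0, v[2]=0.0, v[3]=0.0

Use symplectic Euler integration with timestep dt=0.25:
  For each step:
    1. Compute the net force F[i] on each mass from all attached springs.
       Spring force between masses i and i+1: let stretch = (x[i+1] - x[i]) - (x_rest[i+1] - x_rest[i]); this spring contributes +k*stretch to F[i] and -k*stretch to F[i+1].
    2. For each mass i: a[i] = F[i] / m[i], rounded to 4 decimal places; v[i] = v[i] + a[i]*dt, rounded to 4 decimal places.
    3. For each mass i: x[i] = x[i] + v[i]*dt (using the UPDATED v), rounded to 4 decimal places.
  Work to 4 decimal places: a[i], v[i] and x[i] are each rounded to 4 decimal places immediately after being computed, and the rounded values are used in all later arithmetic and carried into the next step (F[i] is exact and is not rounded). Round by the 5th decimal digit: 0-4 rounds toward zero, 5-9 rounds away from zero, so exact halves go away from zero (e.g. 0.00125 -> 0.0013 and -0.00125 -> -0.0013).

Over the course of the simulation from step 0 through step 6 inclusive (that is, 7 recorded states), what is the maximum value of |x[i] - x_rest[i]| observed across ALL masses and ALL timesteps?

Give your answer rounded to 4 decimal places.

Step 0: x=[4.0000 10.0000 10.0000 17.0000] v=[0.0000 0.0000 0.0000 0.0000]
Step 1: x=[4.2500 9.2500 10.8750 16.6250] v=[1.0000 -3.0000 3.5000 -1.5000]
Step 2: x=[4.6250 8.0781 12.2656 16.0313] v=[1.5000 -4.6875 5.5625 -2.3750]
Step 3: x=[4.9317 6.9980 13.6035 15.4668] v=[1.2266 -4.3203 5.3516 -2.2579]
Step 4: x=[4.9967 6.4853 14.3486 15.1694] v=[0.2598 -2.0507 2.9805 -1.1896]
Step 5: x=[4.7477 6.7695 14.2134 15.2694] v=[-0.9959 1.1367 -0.5408 0.4000]
Step 6: x=[4.2515 7.7315 13.2797 15.7374] v=[-1.9850 3.8478 -3.7348 1.8720]
Max displacement = 2.3486

Answer: 2.3486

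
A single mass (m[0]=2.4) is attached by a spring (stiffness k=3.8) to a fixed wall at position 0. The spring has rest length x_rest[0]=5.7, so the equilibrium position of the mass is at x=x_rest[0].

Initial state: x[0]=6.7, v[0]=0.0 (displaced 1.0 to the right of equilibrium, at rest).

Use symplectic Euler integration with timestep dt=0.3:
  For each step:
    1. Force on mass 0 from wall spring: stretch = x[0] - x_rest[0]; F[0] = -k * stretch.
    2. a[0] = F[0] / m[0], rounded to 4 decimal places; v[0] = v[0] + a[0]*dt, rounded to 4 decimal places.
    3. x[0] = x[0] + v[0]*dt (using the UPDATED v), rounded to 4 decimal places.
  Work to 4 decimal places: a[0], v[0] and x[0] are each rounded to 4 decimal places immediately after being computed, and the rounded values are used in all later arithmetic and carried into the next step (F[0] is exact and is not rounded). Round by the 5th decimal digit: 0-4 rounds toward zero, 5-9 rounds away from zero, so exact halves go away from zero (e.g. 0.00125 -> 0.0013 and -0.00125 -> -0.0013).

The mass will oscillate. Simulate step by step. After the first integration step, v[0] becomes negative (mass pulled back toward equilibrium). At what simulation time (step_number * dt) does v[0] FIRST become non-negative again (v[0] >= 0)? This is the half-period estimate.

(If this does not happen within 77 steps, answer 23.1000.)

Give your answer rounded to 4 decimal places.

Step 0: x=[6.7000] v=[0.0000]
Step 1: x=[6.5575] v=[-0.4750]
Step 2: x=[6.2928] v=[-0.8823]
Step 3: x=[5.9436] v=[-1.1639]
Step 4: x=[5.5597] v=[-1.2796]
Step 5: x=[5.1958] v=[-1.2130]
Step 6: x=[4.9038] v=[-0.9735]
Step 7: x=[4.7252] v=[-0.5953]
Step 8: x=[4.6855] v=[-0.1323]
Step 9: x=[4.7904] v=[0.3496]
First v>=0 after going negative at step 9, time=2.7000

Answer: 2.7000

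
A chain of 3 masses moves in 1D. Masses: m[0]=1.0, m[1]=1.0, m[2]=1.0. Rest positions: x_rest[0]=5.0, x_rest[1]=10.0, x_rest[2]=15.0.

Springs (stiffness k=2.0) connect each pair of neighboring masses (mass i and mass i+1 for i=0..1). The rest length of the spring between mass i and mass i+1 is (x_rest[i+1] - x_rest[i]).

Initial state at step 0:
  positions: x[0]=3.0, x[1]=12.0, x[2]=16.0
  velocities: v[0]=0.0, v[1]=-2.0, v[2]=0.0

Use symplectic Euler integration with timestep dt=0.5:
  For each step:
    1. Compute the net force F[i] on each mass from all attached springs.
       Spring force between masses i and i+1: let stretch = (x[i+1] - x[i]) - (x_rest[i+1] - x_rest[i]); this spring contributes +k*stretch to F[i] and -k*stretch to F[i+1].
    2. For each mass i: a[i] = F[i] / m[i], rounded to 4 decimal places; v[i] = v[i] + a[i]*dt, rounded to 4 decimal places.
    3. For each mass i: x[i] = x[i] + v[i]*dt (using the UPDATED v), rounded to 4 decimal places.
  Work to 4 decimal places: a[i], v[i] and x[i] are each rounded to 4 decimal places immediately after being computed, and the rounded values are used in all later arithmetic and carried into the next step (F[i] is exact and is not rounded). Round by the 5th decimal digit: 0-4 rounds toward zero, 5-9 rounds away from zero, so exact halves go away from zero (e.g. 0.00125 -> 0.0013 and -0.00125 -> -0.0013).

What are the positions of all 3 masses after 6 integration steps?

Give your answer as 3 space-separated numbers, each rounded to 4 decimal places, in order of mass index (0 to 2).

Answer: 4.3907 6.2657 14.3438

Derivation:
Step 0: x=[3.0000 12.0000 16.0000] v=[0.0000 -2.0000 0.0000]
Step 1: x=[5.0000 8.5000 16.5000] v=[4.0000 -7.0000 1.0000]
Step 2: x=[6.2500 7.2500 15.5000] v=[2.5000 -2.5000 -2.0000]
Step 3: x=[5.5000 9.6250 12.8750] v=[-1.5000 4.7500 -5.2500]
Step 4: x=[4.3125 11.5625 11.1250] v=[-2.3750 3.8750 -3.5000]
Step 5: x=[4.2500 9.6563 12.0938] v=[-0.1250 -3.8125 1.9375]
Step 6: x=[4.3907 6.2657 14.3438] v=[0.2813 -6.7813 4.5000]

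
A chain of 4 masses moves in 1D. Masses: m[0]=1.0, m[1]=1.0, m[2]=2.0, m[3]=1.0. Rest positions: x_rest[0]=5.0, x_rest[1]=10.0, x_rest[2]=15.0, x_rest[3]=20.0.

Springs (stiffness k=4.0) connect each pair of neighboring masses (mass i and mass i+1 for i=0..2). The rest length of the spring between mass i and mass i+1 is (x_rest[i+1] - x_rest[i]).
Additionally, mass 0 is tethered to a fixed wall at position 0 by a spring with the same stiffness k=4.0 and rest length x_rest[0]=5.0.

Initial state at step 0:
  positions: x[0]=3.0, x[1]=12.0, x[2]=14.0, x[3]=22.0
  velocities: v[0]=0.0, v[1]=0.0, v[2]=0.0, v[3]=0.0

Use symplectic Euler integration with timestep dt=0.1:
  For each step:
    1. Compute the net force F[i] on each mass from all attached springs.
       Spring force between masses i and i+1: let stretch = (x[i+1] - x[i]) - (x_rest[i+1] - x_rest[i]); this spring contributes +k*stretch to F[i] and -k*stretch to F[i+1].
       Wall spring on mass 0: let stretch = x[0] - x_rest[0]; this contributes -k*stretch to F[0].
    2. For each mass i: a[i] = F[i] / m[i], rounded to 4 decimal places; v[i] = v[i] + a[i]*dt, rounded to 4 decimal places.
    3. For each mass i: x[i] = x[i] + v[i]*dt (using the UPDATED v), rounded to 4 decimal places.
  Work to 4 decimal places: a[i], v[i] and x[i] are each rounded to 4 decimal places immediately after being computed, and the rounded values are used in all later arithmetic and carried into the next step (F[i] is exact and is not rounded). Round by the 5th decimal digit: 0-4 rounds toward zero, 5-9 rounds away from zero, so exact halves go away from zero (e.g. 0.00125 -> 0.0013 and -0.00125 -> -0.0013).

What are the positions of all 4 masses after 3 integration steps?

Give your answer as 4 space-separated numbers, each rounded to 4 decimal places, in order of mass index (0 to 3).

Answer: 4.2919 10.4993 14.6574 21.3271

Derivation:
Step 0: x=[3.0000 12.0000 14.0000 22.0000] v=[0.0000 0.0000 0.0000 0.0000]
Step 1: x=[3.2400 11.7200 14.1200 21.8800] v=[2.4000 -2.8000 1.2000 -1.2000]
Step 2: x=[3.6896 11.1968 14.3472 21.6496] v=[4.4960 -5.2320 2.2720 -2.3040]
Step 3: x=[4.2919 10.4993 14.6574 21.3271] v=[6.0230 -6.9747 3.1024 -3.2250]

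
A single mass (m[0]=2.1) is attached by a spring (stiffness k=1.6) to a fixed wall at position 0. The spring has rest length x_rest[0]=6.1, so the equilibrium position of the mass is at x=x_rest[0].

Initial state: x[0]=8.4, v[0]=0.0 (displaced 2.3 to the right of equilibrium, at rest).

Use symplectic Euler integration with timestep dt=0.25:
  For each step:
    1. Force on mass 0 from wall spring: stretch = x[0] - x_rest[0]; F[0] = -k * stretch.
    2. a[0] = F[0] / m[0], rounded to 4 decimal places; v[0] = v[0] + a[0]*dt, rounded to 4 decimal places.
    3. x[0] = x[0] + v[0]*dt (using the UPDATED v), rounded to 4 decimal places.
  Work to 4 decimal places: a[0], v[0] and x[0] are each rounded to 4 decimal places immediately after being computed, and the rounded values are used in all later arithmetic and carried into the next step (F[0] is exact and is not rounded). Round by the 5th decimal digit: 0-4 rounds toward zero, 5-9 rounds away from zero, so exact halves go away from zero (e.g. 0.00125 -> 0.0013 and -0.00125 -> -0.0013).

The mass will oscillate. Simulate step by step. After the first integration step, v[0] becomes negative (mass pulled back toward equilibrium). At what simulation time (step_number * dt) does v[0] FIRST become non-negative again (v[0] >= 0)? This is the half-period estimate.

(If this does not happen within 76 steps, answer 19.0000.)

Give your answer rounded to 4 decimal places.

Answer: 3.7500

Derivation:
Step 0: x=[8.4000] v=[0.0000]
Step 1: x=[8.2905] v=[-0.4381]
Step 2: x=[8.0767] v=[-0.8554]
Step 3: x=[7.7687] v=[-1.2319]
Step 4: x=[7.3813] v=[-1.5498]
Step 5: x=[6.9328] v=[-1.7939]
Step 6: x=[6.4447] v=[-1.9525]
Step 7: x=[5.9402] v=[-2.0182]
Step 8: x=[5.4433] v=[-1.9878]
Step 9: x=[4.9776] v=[-1.8627]
Step 10: x=[4.5654] v=[-1.6489]
Step 11: x=[4.2263] v=[-1.3566]
Step 12: x=[3.9764] v=[-0.9997]
Step 13: x=[3.8276] v=[-0.5952]
Step 14: x=[3.7870] v=[-0.1624]
Step 15: x=[3.8566] v=[0.2782]
First v>=0 after going negative at step 15, time=3.7500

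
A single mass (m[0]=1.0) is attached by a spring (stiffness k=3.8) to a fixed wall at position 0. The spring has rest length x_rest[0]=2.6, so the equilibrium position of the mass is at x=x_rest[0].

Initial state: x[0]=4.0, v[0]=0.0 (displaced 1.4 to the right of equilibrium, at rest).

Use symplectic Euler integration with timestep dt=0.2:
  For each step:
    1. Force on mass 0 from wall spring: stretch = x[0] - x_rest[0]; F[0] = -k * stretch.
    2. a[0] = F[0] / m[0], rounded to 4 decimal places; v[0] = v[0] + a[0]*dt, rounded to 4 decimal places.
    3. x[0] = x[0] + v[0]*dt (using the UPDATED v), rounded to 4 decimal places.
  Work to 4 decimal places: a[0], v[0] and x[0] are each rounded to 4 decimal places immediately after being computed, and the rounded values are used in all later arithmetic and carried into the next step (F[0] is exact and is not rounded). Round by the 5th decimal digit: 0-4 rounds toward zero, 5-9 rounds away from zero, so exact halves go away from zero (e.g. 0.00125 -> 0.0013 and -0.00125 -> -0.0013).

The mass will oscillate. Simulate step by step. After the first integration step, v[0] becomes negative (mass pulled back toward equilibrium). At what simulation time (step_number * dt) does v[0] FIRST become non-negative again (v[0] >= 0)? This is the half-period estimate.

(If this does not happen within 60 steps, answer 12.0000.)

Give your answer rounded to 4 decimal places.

Step 0: x=[4.0000] v=[0.0000]
Step 1: x=[3.7872] v=[-1.0640]
Step 2: x=[3.3939] v=[-1.9663]
Step 3: x=[2.8800] v=[-2.5697]
Step 4: x=[2.3235] v=[-2.7825]
Step 5: x=[1.8090] v=[-2.5724]
Step 6: x=[1.4148] v=[-1.9712]
Step 7: x=[1.2007] v=[-1.0704]
Step 8: x=[1.1993] v=[-0.0069]
Step 9: x=[1.4108] v=[1.0576]
First v>=0 after going negative at step 9, time=1.8000

Answer: 1.8000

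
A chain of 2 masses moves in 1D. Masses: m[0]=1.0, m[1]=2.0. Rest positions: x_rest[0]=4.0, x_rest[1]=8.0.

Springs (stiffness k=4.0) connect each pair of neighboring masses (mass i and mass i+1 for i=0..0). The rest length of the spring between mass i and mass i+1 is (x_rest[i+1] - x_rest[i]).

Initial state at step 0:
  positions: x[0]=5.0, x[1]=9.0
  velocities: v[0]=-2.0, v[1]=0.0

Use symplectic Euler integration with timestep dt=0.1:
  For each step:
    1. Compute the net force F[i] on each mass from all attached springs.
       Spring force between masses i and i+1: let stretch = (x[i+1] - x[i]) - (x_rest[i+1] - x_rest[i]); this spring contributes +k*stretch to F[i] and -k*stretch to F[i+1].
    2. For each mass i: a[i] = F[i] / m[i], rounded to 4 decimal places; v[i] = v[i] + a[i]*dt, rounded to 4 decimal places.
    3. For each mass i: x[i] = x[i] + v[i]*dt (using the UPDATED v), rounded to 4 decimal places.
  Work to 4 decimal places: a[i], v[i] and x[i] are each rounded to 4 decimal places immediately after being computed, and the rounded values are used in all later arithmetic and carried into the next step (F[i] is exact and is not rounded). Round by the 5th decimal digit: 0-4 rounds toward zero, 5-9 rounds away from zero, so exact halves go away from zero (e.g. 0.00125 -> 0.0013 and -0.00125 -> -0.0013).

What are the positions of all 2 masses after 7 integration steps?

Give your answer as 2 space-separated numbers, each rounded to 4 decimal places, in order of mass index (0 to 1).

Step 0: x=[5.0000 9.0000] v=[-2.0000 0.0000]
Step 1: x=[4.8000 9.0000] v=[-2.0000 0.0000]
Step 2: x=[4.6080 8.9960] v=[-1.9200 -0.0400]
Step 3: x=[4.4315 8.9842] v=[-1.7648 -0.1176]
Step 4: x=[4.2771 8.9614] v=[-1.5437 -0.2281]
Step 5: x=[4.1501 8.9249] v=[-1.2700 -0.3650]
Step 6: x=[4.0541 8.8729] v=[-0.9601 -0.5200]
Step 7: x=[3.9908 8.8045] v=[-0.6326 -0.6838]

Answer: 3.9908 8.8045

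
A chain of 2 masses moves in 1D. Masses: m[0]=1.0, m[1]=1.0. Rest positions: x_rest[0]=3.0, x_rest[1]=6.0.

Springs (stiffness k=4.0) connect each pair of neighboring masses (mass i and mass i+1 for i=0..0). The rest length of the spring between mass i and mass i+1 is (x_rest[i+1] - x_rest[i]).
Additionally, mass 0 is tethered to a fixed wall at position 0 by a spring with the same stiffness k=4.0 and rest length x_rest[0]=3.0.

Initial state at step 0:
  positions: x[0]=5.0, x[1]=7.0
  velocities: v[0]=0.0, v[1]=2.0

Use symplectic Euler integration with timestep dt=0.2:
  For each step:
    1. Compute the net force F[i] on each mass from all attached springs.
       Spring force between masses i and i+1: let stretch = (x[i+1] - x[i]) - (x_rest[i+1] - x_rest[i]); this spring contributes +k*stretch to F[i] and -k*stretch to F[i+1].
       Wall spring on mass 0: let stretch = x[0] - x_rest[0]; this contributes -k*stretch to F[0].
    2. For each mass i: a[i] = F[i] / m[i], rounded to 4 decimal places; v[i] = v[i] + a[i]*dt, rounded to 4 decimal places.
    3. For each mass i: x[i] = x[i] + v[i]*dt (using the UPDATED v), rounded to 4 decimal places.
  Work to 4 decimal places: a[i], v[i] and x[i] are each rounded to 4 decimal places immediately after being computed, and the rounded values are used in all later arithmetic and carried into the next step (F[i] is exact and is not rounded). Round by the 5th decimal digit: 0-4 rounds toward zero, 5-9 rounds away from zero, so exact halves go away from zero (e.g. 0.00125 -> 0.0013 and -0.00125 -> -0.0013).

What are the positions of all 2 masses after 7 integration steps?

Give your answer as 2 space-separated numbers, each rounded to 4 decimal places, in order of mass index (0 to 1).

Step 0: x=[5.0000 7.0000] v=[0.0000 2.0000]
Step 1: x=[4.5200 7.5600] v=[-2.4000 2.8000]
Step 2: x=[3.8032 8.1136] v=[-3.5840 2.7680]
Step 3: x=[3.1676 8.4575] v=[-3.1782 1.7197]
Step 4: x=[2.8715 8.4351] v=[-1.4804 -0.1122]
Step 5: x=[3.0062 8.0025] v=[0.6733 -2.1631]
Step 6: x=[3.4593 7.2505] v=[2.2654 -3.7601]
Step 7: x=[3.9655 6.3719] v=[2.5309 -4.3931]

Answer: 3.9655 6.3719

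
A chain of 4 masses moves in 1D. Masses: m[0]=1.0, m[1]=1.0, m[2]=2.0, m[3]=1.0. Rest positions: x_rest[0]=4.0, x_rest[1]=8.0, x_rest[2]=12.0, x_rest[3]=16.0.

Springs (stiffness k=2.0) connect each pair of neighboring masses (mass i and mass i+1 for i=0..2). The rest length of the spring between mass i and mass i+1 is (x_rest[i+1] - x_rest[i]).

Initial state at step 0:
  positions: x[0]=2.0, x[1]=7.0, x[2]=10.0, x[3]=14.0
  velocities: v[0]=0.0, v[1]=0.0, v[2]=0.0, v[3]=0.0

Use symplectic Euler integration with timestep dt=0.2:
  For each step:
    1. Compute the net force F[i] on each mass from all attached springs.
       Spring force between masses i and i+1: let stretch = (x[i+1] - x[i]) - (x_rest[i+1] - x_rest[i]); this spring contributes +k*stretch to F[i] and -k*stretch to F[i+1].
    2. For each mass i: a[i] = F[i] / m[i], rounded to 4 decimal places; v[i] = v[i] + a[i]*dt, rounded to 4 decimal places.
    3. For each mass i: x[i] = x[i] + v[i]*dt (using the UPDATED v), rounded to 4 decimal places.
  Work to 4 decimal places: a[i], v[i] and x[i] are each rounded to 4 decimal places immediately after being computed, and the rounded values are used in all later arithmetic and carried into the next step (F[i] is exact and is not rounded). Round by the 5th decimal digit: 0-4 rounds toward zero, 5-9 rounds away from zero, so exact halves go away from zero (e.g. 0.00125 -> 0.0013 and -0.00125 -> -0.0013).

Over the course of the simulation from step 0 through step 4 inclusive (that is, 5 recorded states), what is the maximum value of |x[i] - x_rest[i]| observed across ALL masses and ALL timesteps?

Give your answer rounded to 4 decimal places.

Answer: 2.1257

Derivation:
Step 0: x=[2.0000 7.0000 10.0000 14.0000] v=[0.0000 0.0000 0.0000 0.0000]
Step 1: x=[2.0800 6.8400 10.0400 14.0000] v=[0.4000 -0.8000 0.2000 0.0000]
Step 2: x=[2.2208 6.5552 10.1104 14.0032] v=[0.7040 -1.4240 0.3520 0.0160]
Step 3: x=[2.3884 6.2081 10.1943 14.0150] v=[0.8378 -1.7357 0.4195 0.0589]
Step 4: x=[2.5415 5.8743 10.2716 14.0411] v=[0.7657 -1.6691 0.3864 0.1306]
Max displacement = 2.1257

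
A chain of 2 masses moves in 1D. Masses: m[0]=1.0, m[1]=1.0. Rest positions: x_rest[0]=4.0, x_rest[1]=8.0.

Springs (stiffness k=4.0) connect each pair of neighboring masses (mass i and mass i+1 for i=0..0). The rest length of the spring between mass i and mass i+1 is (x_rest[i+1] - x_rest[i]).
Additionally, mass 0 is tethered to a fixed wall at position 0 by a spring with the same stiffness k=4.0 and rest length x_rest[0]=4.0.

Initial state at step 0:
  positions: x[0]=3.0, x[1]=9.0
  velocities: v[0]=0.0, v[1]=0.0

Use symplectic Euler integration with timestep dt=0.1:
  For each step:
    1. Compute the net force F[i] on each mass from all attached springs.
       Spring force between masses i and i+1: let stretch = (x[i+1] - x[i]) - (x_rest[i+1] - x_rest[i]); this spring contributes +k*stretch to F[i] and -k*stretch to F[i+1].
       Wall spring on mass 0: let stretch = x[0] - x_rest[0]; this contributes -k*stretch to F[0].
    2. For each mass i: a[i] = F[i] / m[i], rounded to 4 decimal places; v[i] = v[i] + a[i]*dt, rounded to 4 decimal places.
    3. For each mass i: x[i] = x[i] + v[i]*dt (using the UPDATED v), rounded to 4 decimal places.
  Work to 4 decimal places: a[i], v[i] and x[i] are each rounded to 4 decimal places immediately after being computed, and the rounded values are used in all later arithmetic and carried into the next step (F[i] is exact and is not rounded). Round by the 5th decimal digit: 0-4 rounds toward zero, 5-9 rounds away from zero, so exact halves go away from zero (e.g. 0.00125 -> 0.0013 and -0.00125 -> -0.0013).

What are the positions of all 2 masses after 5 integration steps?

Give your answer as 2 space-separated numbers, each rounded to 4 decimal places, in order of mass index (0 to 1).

Answer: 4.3883 8.0575

Derivation:
Step 0: x=[3.0000 9.0000] v=[0.0000 0.0000]
Step 1: x=[3.1200 8.9200] v=[1.2000 -0.8000]
Step 2: x=[3.3472 8.7680] v=[2.2720 -1.5200]
Step 3: x=[3.6573 8.5592] v=[3.1014 -2.0883]
Step 4: x=[4.0172 8.3143] v=[3.5992 -2.4491]
Step 5: x=[4.3883 8.0575] v=[3.7112 -2.5679]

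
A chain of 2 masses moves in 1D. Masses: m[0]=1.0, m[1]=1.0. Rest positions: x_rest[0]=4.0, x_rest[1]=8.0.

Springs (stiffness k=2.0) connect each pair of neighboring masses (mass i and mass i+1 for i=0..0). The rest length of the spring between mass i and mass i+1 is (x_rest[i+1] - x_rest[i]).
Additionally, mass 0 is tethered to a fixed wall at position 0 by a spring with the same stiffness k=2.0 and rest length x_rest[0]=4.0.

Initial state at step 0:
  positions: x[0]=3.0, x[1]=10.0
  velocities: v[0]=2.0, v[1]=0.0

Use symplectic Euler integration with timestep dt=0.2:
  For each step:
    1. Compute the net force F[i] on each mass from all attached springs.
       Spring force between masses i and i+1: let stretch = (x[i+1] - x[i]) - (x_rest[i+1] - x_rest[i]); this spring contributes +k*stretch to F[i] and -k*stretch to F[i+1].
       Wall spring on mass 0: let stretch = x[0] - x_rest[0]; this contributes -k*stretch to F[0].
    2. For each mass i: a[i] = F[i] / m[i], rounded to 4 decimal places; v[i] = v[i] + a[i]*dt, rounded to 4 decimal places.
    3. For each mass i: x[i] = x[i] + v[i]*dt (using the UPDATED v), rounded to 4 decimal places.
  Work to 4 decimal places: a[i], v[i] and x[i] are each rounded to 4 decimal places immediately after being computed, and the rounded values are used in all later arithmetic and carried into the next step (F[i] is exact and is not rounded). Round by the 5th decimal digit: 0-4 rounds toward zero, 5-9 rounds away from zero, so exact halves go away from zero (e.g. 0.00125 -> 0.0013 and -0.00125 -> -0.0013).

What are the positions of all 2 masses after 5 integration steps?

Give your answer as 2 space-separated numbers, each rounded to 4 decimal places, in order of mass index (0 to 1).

Answer: 6.6924 8.2184

Derivation:
Step 0: x=[3.0000 10.0000] v=[2.0000 0.0000]
Step 1: x=[3.7200 9.7600] v=[3.6000 -1.2000]
Step 2: x=[4.6256 9.3568] v=[4.5280 -2.0160]
Step 3: x=[5.5396 8.8951] v=[4.5702 -2.3085]
Step 4: x=[6.2789 8.4850] v=[3.6966 -2.0507]
Step 5: x=[6.6924 8.2184] v=[2.0675 -1.3331]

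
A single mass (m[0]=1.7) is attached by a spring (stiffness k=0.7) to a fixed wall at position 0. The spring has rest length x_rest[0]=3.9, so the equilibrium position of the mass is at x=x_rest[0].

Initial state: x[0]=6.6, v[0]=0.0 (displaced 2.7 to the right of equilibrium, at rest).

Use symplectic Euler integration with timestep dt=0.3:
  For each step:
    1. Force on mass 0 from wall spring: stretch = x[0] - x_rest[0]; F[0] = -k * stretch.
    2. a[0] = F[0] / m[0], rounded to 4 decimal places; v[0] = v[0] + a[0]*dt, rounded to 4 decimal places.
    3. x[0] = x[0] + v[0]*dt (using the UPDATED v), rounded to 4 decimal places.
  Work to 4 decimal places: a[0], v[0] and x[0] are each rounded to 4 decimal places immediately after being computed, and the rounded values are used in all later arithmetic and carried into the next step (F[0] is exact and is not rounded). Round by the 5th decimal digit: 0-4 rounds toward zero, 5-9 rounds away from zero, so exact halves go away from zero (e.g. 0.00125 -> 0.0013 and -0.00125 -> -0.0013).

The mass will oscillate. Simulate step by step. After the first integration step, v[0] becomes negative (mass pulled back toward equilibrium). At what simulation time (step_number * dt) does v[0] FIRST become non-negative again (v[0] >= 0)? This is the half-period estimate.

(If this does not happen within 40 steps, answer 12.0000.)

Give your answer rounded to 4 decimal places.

Step 0: x=[6.6000] v=[0.0000]
Step 1: x=[6.5000] v=[-0.3335]
Step 2: x=[6.3036] v=[-0.6547]
Step 3: x=[6.0181] v=[-0.9516]
Step 4: x=[5.6541] v=[-1.2133]
Step 5: x=[5.2251] v=[-1.4300]
Step 6: x=[4.7470] v=[-1.5937]
Step 7: x=[4.2375] v=[-1.6983]
Step 8: x=[3.7155] v=[-1.7400]
Step 9: x=[3.2003] v=[-1.7172]
Step 10: x=[2.7111] v=[-1.6308]
Step 11: x=[2.2659] v=[-1.4840]
Step 12: x=[1.8813] v=[-1.2821]
Step 13: x=[1.5715] v=[-1.0327]
Step 14: x=[1.3480] v=[-0.7451]
Step 15: x=[1.2190] v=[-0.4299]
Step 16: x=[1.1894] v=[-0.0987]
Step 17: x=[1.2602] v=[0.2361]
First v>=0 after going negative at step 17, time=5.1000

Answer: 5.1000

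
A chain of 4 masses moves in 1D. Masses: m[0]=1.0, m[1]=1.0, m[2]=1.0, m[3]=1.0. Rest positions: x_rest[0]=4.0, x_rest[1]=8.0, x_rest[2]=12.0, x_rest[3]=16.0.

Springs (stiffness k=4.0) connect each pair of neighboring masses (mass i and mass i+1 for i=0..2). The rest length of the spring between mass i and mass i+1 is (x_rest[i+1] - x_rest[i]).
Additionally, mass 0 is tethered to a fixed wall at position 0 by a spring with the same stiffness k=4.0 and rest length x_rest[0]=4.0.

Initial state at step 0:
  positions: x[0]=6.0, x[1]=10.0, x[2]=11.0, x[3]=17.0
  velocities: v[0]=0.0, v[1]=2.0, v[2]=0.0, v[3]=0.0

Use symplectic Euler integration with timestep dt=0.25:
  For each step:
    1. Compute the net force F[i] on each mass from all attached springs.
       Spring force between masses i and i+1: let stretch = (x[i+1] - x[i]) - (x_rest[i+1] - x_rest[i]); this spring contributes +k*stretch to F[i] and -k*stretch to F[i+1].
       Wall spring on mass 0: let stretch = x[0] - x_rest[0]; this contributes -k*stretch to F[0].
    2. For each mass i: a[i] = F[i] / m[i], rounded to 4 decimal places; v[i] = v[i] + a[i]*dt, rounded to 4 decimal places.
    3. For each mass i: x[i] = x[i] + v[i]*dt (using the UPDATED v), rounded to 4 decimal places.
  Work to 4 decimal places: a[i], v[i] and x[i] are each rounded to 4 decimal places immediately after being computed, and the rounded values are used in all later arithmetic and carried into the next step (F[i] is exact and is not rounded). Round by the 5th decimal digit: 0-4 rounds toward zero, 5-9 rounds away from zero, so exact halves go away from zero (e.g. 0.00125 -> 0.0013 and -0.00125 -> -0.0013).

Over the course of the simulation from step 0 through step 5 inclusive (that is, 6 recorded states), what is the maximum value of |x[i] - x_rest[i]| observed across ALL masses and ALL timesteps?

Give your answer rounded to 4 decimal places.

Answer: 2.9063

Derivation:
Step 0: x=[6.0000 10.0000 11.0000 17.0000] v=[0.0000 2.0000 0.0000 0.0000]
Step 1: x=[5.5000 9.7500 12.2500 16.5000] v=[-2.0000 -1.0000 5.0000 -2.0000]
Step 2: x=[4.6875 9.0625 13.9375 15.9375] v=[-3.2500 -2.7500 6.7500 -2.2500]
Step 3: x=[3.7969 8.5000 14.9063 15.8750] v=[-3.5625 -2.2500 3.8750 -0.2500]
Step 4: x=[3.1328 8.3633 14.5157 16.5703] v=[-2.6563 -0.5468 -1.5626 2.7813]
Step 5: x=[2.9932 8.4571 13.1006 17.7520] v=[-0.5586 0.3751 -5.6604 4.7267]
Max displacement = 2.9063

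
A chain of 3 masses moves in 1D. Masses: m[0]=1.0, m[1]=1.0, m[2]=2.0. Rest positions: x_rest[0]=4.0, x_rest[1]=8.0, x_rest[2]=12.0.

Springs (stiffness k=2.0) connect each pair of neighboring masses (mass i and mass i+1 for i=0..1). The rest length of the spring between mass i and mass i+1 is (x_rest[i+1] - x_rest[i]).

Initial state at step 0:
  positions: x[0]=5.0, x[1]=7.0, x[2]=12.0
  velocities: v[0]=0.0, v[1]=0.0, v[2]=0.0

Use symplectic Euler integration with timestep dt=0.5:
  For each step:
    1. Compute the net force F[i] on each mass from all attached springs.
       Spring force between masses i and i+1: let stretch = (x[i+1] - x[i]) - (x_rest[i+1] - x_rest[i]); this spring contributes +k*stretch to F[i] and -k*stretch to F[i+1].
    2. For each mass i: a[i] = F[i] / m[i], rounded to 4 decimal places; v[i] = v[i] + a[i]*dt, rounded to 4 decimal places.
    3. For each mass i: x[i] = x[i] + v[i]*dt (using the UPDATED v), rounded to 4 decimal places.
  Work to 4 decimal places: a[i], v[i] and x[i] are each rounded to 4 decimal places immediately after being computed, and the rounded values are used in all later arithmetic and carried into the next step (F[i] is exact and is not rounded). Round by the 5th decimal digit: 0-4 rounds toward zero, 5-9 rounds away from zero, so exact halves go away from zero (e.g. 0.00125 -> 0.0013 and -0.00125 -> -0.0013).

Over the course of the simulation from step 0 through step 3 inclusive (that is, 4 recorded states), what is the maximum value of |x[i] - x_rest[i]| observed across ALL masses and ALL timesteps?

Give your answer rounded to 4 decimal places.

Step 0: x=[5.0000 7.0000 12.0000] v=[0.0000 0.0000 0.0000]
Step 1: x=[4.0000 8.5000 11.7500] v=[-2.0000 3.0000 -0.5000]
Step 2: x=[3.2500 9.3750 11.6875] v=[-1.5000 1.7500 -0.1250]
Step 3: x=[3.5625 8.3438 12.0469] v=[0.6250 -2.0625 0.7188]
Max displacement = 1.3750

Answer: 1.3750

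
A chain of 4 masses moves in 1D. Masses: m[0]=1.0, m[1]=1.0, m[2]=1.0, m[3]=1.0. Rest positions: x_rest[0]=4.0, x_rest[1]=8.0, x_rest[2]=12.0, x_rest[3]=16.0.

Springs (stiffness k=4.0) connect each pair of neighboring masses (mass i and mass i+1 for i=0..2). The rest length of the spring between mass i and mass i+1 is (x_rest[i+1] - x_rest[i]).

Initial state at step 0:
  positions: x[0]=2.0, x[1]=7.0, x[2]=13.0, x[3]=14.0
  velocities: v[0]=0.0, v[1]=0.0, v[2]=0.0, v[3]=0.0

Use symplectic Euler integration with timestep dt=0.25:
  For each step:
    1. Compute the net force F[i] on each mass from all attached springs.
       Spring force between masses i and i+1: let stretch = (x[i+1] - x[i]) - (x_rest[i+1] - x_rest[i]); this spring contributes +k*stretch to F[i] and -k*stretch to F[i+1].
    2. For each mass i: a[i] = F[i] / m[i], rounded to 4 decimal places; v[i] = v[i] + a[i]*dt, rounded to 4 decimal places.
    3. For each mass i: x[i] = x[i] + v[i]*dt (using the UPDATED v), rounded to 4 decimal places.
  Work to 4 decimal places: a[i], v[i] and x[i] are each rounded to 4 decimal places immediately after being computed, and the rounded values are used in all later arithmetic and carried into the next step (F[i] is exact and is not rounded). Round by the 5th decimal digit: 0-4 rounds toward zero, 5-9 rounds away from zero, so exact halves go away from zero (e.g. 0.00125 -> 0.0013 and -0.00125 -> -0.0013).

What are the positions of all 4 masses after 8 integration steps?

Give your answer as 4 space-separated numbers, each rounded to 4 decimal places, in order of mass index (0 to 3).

Answer: 2.1773 8.4994 11.6180 13.7056

Derivation:
Step 0: x=[2.0000 7.0000 13.0000 14.0000] v=[0.0000 0.0000 0.0000 0.0000]
Step 1: x=[2.2500 7.2500 11.7500 14.7500] v=[1.0000 1.0000 -5.0000 3.0000]
Step 2: x=[2.7500 7.3750 10.1250 15.7500] v=[2.0000 0.5000 -6.5000 4.0000]
Step 3: x=[3.4063 7.0313 9.2188 16.3438] v=[2.6250 -1.3750 -3.6250 2.3750]
Step 4: x=[3.9688 6.3282 9.5469 16.1563] v=[2.2500 -2.8125 1.3125 -0.7500]
Step 5: x=[4.1212 5.8399 10.7227 15.3165] v=[0.6094 -1.9532 4.7032 -3.3594]
Step 6: x=[3.7032 6.1426 11.8263 14.3282] v=[-1.6719 1.2109 4.4142 -3.9532]
Step 7: x=[2.8951 7.2564 12.1344 13.7144] v=[-3.2325 4.4552 1.2324 -2.4551]
Step 8: x=[2.1773 8.4994 11.6180 13.7056] v=[-2.8712 4.9719 -2.0656 -0.0351]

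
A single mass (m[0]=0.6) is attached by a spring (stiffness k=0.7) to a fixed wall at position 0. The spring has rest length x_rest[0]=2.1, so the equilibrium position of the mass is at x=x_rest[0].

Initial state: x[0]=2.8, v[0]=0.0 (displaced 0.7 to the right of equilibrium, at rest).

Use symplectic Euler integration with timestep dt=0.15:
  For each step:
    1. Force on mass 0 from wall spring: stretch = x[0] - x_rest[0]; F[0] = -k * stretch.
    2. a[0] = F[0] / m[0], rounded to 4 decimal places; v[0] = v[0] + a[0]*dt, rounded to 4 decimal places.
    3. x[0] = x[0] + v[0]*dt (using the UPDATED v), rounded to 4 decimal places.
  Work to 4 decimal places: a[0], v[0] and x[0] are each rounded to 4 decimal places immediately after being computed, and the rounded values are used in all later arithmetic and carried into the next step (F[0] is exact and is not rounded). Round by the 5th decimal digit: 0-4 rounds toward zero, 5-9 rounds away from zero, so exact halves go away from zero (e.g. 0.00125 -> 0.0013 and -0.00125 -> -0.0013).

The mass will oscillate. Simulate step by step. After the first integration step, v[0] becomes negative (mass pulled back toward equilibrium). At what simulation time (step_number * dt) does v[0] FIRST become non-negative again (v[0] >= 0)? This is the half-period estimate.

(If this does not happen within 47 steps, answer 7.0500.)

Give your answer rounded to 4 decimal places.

Answer: 3.0000

Derivation:
Step 0: x=[2.8000] v=[0.0000]
Step 1: x=[2.7816] v=[-0.1225]
Step 2: x=[2.7453] v=[-0.2418]
Step 3: x=[2.6921] v=[-0.3547]
Step 4: x=[2.6234] v=[-0.4583]
Step 5: x=[2.5409] v=[-0.5499]
Step 6: x=[2.4468] v=[-0.6271]
Step 7: x=[2.3436] v=[-0.6878]
Step 8: x=[2.2340] v=[-0.7304]
Step 9: x=[2.1209] v=[-0.7538]
Step 10: x=[2.0073] v=[-0.7575]
Step 11: x=[1.8961] v=[-0.7413]
Step 12: x=[1.7903] v=[-0.7056]
Step 13: x=[1.6926] v=[-0.6514]
Step 14: x=[1.6056] v=[-0.5801]
Step 15: x=[1.5316] v=[-0.4936]
Step 16: x=[1.4725] v=[-0.3941]
Step 17: x=[1.4299] v=[-0.2843]
Step 18: x=[1.4049] v=[-0.1670]
Step 19: x=[1.3981] v=[-0.0454]
Step 20: x=[1.4097] v=[0.0774]
First v>=0 after going negative at step 20, time=3.0000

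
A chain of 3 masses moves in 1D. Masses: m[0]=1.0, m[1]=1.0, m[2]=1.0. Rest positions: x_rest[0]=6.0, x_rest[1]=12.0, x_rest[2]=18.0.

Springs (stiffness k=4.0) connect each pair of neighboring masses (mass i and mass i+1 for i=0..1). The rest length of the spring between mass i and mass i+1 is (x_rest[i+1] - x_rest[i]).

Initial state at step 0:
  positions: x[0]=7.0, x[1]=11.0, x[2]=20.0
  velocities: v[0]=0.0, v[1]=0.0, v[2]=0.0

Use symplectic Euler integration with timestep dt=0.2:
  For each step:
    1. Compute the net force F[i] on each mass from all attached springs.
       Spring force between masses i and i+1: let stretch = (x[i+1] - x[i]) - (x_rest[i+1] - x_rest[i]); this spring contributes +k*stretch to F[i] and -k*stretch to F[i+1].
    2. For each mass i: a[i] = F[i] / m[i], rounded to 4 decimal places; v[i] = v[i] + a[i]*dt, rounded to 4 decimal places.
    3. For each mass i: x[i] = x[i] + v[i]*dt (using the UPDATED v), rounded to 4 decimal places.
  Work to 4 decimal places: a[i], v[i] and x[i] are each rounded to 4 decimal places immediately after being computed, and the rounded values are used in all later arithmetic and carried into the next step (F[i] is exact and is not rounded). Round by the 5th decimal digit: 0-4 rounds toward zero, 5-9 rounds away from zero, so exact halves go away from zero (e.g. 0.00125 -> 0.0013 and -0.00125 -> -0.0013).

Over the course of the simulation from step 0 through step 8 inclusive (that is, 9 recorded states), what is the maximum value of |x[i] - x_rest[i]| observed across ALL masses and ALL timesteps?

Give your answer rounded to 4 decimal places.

Answer: 2.4418

Derivation:
Step 0: x=[7.0000 11.0000 20.0000] v=[0.0000 0.0000 0.0000]
Step 1: x=[6.6800 11.8000 19.5200] v=[-1.6000 4.0000 -2.4000]
Step 2: x=[6.2192 13.0160 18.7648] v=[-2.3040 6.0800 -3.7760]
Step 3: x=[5.8859 14.0643 18.0498] v=[-1.6666 5.2416 -3.5750]
Step 4: x=[5.9011 14.4418 17.6571] v=[0.0761 1.8873 -1.9634]
Step 5: x=[6.3228 13.9672 17.7100] v=[2.1087 -2.3730 0.2644]
Step 6: x=[7.0076 12.8683 18.1240] v=[3.4242 -5.4943 2.0702]
Step 7: x=[7.6702 11.6726 18.6571] v=[3.3128 -5.9783 2.6656]
Step 8: x=[8.0131 10.9541 19.0327] v=[1.7147 -3.5926 1.8780]
Max displacement = 2.4418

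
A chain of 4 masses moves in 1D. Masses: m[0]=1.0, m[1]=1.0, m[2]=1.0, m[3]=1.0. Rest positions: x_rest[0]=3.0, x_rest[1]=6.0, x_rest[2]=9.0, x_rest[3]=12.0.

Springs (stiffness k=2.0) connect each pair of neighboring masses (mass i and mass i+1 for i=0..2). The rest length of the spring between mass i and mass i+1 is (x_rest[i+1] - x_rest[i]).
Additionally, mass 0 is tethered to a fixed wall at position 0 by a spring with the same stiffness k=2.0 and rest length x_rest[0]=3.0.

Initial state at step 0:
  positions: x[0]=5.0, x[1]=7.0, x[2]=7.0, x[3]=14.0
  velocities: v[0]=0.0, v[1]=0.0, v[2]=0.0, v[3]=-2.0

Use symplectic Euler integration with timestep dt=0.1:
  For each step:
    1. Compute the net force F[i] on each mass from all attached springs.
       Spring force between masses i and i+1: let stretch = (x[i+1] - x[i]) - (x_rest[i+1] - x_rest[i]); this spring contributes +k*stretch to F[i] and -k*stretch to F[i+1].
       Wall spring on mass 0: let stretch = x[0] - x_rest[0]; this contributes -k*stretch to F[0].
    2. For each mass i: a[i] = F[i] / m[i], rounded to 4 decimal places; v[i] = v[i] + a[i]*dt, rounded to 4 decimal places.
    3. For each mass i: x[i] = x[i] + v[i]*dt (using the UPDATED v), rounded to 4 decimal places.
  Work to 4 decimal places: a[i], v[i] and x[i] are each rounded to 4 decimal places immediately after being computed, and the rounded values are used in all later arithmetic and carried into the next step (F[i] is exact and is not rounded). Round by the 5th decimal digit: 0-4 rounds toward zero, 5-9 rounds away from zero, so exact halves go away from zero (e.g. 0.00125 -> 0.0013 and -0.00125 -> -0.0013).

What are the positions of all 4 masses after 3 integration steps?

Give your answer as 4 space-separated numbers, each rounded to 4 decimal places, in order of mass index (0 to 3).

Step 0: x=[5.0000 7.0000 7.0000 14.0000] v=[0.0000 0.0000 0.0000 -2.0000]
Step 1: x=[4.9400 6.9600 7.1400 13.7200] v=[-0.6000 -0.4000 1.4000 -2.8000]
Step 2: x=[4.8216 6.8832 7.4080 13.3684] v=[-1.1840 -0.7680 2.6800 -3.5160]
Step 3: x=[4.6480 6.7757 7.7847 12.9576] v=[-1.7360 -1.0754 3.7671 -4.1081]

Answer: 4.6480 6.7757 7.7847 12.9576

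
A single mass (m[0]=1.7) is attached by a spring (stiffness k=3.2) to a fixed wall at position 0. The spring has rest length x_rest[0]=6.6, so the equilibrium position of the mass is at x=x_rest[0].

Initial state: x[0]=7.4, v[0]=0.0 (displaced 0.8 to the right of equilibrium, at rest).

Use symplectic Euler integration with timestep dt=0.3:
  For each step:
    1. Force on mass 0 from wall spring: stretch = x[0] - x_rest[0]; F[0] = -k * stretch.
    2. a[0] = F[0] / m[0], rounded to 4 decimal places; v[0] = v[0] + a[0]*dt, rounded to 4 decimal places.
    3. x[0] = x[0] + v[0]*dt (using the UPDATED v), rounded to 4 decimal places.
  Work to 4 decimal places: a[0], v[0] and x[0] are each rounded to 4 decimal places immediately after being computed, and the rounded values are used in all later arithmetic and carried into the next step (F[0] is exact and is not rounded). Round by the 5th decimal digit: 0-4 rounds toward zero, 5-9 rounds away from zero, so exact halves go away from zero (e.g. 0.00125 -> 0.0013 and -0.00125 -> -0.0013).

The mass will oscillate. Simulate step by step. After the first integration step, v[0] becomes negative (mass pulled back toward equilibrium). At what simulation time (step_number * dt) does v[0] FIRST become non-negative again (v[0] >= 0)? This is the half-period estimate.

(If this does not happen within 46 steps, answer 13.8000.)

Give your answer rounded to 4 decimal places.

Step 0: x=[7.4000] v=[0.0000]
Step 1: x=[7.2645] v=[-0.4518]
Step 2: x=[7.0164] v=[-0.8270]
Step 3: x=[6.6978] v=[-1.0621]
Step 4: x=[6.3626] v=[-1.1173]
Step 5: x=[6.0676] v=[-0.9832]
Step 6: x=[5.8629] v=[-0.6825]
Step 7: x=[5.7830] v=[-0.2663]
Step 8: x=[5.8415] v=[0.1951]
First v>=0 after going negative at step 8, time=2.4000

Answer: 2.4000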